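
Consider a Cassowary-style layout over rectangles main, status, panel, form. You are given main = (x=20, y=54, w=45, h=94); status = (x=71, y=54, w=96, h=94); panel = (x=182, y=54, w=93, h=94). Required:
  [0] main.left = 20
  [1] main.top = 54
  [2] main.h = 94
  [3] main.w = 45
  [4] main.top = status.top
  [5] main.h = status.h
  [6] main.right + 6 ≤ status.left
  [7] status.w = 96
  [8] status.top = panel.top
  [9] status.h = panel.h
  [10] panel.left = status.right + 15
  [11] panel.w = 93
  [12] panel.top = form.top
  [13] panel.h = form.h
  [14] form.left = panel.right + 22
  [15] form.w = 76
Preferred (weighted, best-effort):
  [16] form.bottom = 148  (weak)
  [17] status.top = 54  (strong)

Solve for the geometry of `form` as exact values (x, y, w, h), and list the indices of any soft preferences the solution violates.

form = (x=297, y=54, w=76, h=94)
violated soft preferences: none

1. form.y = 54  [panel.top = form.top]
2. form.h = 94  [panel.h = form.h]
3. form.x = 297  [form.left = panel.right + 22]
4. form.w = 76  [form.w = 76]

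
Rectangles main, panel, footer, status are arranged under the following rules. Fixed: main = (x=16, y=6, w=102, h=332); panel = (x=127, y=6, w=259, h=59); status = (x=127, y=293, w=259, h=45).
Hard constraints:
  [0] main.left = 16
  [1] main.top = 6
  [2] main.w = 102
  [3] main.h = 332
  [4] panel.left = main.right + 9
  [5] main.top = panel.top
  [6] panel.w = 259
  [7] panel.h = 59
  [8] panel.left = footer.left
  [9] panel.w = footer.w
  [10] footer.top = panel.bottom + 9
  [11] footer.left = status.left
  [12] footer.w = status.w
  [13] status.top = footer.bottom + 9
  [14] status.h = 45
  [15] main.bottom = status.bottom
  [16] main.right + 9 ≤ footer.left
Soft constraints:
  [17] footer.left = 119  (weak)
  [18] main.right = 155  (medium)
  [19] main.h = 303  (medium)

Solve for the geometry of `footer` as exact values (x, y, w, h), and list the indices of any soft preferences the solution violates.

1. footer.x = 127  [panel.left = footer.left]
2. footer.w = 259  [panel.w = footer.w]
3. footer.y = 74  [footer.top = panel.bottom + 9]
4. footer.h = 210  [status.top = footer.bottom + 9]

footer = (x=127, y=74, w=259, h=210)
violated soft preferences: 17, 18, 19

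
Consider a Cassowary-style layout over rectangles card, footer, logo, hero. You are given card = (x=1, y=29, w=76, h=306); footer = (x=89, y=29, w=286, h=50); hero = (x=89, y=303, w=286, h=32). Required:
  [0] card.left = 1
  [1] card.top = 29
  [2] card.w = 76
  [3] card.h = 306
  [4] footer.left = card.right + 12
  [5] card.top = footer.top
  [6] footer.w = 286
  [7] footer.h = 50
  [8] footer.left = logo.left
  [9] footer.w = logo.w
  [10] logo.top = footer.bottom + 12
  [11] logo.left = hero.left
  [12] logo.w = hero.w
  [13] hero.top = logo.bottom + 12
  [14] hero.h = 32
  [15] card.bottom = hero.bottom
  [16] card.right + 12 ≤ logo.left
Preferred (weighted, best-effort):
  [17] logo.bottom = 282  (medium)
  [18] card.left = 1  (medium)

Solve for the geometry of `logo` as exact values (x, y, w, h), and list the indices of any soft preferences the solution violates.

logo = (x=89, y=91, w=286, h=200)
violated soft preferences: 17

1. logo.x = 89  [footer.left = logo.left]
2. logo.w = 286  [footer.w = logo.w]
3. logo.y = 91  [logo.top = footer.bottom + 12]
4. logo.h = 200  [hero.top = logo.bottom + 12]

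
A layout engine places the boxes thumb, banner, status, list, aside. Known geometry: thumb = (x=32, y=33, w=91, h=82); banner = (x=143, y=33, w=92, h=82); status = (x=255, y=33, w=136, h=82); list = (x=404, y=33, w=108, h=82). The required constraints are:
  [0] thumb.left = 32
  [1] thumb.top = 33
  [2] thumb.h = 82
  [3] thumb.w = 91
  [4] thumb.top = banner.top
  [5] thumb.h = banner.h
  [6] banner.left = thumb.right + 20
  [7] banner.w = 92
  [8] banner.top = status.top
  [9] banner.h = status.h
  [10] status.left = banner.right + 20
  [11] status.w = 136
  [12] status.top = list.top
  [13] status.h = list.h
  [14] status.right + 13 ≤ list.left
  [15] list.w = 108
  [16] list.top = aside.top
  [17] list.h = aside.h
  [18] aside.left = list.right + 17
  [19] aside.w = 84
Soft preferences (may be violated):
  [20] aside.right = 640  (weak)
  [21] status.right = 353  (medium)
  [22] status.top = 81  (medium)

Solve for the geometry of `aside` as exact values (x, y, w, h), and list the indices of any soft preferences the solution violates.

aside = (x=529, y=33, w=84, h=82)
violated soft preferences: 20, 21, 22

1. aside.y = 33  [list.top = aside.top]
2. aside.h = 82  [list.h = aside.h]
3. aside.x = 529  [aside.left = list.right + 17]
4. aside.w = 84  [aside.w = 84]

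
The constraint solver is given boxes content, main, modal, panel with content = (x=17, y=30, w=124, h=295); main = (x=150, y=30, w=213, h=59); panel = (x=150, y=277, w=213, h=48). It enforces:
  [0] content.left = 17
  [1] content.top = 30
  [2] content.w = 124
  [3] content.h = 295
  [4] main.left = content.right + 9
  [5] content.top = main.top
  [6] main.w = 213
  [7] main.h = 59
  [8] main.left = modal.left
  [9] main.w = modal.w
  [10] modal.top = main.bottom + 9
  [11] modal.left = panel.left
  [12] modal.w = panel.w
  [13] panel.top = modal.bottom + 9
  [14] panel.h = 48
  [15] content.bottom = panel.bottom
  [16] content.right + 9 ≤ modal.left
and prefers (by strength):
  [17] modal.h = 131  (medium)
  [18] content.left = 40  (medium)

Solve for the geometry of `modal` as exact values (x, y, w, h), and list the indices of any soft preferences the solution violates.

modal = (x=150, y=98, w=213, h=170)
violated soft preferences: 17, 18

1. modal.x = 150  [main.left = modal.left]
2. modal.w = 213  [main.w = modal.w]
3. modal.y = 98  [modal.top = main.bottom + 9]
4. modal.h = 170  [panel.top = modal.bottom + 9]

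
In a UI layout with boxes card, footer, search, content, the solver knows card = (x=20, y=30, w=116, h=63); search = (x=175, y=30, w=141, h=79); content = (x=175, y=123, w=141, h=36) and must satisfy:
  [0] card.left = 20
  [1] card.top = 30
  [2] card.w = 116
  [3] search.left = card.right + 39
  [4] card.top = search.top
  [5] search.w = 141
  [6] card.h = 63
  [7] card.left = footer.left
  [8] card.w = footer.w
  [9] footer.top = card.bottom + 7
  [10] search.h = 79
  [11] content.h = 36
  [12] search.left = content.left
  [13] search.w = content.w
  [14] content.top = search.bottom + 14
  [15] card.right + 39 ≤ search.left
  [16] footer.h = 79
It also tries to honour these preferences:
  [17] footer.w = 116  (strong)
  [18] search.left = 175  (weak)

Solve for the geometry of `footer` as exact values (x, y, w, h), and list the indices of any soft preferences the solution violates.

1. footer.x = 20  [card.left = footer.left]
2. footer.w = 116  [card.w = footer.w]
3. footer.y = 100  [footer.top = card.bottom + 7]
4. footer.h = 79  [footer.h = 79]

footer = (x=20, y=100, w=116, h=79)
violated soft preferences: none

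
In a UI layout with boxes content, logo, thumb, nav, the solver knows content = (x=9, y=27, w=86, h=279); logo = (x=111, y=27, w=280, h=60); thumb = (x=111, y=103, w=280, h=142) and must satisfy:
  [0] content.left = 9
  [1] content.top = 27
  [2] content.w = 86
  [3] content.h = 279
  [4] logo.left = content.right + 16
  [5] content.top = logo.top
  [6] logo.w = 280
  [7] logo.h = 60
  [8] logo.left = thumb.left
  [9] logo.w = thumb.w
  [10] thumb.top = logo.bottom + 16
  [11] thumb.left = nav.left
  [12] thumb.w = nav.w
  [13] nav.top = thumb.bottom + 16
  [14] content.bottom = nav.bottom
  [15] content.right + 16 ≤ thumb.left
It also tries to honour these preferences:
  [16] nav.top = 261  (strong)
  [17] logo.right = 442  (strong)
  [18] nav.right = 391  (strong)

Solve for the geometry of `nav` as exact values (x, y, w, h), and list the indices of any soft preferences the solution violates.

nav = (x=111, y=261, w=280, h=45)
violated soft preferences: 17

1. nav.x = 111  [thumb.left = nav.left]
2. nav.w = 280  [thumb.w = nav.w]
3. nav.y = 261  [nav.top = thumb.bottom + 16]
4. nav.h = 45  [content.bottom = nav.bottom]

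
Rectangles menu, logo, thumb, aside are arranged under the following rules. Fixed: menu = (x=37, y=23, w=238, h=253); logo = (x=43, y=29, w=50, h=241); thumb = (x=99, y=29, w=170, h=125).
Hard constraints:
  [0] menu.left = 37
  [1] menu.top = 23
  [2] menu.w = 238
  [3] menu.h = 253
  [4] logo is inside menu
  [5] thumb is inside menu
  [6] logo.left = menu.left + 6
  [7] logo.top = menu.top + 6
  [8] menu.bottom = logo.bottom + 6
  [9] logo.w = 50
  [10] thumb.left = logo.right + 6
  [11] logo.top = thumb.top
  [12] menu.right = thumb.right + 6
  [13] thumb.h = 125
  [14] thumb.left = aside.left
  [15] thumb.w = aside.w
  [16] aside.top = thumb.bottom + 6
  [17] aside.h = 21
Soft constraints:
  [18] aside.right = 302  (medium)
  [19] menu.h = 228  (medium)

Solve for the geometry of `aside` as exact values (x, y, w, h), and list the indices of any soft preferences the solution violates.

aside = (x=99, y=160, w=170, h=21)
violated soft preferences: 18, 19

1. aside.x = 99  [thumb.left = aside.left]
2. aside.w = 170  [thumb.w = aside.w]
3. aside.y = 160  [aside.top = thumb.bottom + 6]
4. aside.h = 21  [aside.h = 21]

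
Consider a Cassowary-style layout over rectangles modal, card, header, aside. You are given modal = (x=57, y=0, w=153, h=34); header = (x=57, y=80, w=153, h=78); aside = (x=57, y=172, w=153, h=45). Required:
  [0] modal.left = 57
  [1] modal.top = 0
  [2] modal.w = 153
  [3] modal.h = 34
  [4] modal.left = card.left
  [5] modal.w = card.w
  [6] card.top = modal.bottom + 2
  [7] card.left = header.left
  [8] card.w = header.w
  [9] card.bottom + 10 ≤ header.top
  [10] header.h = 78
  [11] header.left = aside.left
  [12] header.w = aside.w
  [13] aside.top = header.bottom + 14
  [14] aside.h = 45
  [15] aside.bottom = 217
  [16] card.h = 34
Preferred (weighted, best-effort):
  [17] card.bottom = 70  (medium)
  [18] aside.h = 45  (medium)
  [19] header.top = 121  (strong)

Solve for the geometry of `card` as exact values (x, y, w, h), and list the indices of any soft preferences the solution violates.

1. card.x = 57  [modal.left = card.left]
2. card.w = 153  [modal.w = card.w]
3. card.y = 36  [card.top = modal.bottom + 2]
4. card.h = 34  [card.h = 34]

card = (x=57, y=36, w=153, h=34)
violated soft preferences: 19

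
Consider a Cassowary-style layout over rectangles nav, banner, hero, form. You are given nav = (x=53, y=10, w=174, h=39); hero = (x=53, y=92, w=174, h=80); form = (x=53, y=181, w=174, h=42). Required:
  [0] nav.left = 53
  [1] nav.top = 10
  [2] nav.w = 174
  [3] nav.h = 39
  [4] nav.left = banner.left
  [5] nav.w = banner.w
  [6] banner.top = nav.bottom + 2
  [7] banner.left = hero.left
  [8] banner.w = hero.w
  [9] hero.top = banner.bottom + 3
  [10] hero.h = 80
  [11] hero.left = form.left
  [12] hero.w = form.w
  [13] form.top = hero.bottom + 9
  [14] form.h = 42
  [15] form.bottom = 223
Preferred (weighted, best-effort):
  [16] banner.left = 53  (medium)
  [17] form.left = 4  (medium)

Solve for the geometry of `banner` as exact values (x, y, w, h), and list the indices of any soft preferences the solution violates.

banner = (x=53, y=51, w=174, h=38)
violated soft preferences: 17

1. banner.x = 53  [nav.left = banner.left]
2. banner.w = 174  [nav.w = banner.w]
3. banner.y = 51  [banner.top = nav.bottom + 2]
4. banner.h = 38  [hero.top = banner.bottom + 3]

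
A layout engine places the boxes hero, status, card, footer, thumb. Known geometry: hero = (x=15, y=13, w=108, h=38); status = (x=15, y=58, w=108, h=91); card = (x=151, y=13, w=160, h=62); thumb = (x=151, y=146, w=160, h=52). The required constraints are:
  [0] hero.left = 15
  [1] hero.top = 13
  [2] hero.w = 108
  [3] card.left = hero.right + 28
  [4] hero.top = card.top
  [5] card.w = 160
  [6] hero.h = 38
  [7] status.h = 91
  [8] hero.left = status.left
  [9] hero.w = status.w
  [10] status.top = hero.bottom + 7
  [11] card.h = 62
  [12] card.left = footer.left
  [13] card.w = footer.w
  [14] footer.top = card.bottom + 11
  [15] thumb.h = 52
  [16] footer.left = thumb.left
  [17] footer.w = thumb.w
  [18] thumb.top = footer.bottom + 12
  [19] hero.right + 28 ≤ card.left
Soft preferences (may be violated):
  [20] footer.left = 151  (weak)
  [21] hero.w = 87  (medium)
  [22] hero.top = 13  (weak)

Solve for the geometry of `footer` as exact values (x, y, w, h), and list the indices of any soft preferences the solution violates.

1. footer.x = 151  [card.left = footer.left]
2. footer.w = 160  [card.w = footer.w]
3. footer.y = 86  [footer.top = card.bottom + 11]
4. footer.h = 48  [thumb.top = footer.bottom + 12]

footer = (x=151, y=86, w=160, h=48)
violated soft preferences: 21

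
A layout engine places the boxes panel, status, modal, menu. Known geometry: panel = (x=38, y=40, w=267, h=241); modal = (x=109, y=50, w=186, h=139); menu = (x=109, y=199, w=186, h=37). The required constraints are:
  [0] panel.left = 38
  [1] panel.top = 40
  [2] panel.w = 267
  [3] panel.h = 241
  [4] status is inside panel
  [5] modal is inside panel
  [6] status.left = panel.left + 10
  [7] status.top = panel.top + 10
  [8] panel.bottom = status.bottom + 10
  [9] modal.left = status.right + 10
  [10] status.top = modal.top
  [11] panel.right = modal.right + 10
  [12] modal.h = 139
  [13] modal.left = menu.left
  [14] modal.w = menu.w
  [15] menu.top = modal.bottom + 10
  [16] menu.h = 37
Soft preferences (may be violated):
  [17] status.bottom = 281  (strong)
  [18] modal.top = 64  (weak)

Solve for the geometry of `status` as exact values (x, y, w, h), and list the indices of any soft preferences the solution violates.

status = (x=48, y=50, w=51, h=221)
violated soft preferences: 17, 18

1. status.x = 48  [status.left = panel.left + 10]
2. status.y = 50  [status.top = panel.top + 10]
3. status.h = 221  [panel.bottom = status.bottom + 10]
4. status.w = 51  [modal.left = status.right + 10]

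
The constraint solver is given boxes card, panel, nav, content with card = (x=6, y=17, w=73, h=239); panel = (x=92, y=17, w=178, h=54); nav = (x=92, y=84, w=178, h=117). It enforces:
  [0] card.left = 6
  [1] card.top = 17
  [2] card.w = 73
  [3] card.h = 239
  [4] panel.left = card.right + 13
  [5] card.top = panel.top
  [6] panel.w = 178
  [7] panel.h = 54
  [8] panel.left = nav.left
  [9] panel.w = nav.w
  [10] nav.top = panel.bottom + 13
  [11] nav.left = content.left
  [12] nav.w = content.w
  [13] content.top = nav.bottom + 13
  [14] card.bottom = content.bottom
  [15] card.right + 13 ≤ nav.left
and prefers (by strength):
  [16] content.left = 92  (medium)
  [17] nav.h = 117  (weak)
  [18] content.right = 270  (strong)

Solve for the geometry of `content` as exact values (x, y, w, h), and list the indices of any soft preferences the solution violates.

1. content.x = 92  [nav.left = content.left]
2. content.w = 178  [nav.w = content.w]
3. content.y = 214  [content.top = nav.bottom + 13]
4. content.h = 42  [card.bottom = content.bottom]

content = (x=92, y=214, w=178, h=42)
violated soft preferences: none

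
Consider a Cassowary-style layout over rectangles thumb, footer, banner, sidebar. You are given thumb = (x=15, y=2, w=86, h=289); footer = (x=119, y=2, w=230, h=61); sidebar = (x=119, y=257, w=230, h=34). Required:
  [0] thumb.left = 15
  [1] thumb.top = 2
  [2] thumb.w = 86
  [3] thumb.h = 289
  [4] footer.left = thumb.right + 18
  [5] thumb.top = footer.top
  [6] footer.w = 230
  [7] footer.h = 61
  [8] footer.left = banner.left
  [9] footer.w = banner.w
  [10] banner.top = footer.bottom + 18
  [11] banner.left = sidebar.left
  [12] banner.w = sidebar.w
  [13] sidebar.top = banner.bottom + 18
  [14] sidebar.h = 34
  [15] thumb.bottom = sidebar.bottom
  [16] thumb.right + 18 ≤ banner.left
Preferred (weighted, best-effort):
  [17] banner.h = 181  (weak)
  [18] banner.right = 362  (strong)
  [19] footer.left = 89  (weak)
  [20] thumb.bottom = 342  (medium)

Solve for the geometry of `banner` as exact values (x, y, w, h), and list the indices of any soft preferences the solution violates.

banner = (x=119, y=81, w=230, h=158)
violated soft preferences: 17, 18, 19, 20

1. banner.x = 119  [footer.left = banner.left]
2. banner.w = 230  [footer.w = banner.w]
3. banner.y = 81  [banner.top = footer.bottom + 18]
4. banner.h = 158  [sidebar.top = banner.bottom + 18]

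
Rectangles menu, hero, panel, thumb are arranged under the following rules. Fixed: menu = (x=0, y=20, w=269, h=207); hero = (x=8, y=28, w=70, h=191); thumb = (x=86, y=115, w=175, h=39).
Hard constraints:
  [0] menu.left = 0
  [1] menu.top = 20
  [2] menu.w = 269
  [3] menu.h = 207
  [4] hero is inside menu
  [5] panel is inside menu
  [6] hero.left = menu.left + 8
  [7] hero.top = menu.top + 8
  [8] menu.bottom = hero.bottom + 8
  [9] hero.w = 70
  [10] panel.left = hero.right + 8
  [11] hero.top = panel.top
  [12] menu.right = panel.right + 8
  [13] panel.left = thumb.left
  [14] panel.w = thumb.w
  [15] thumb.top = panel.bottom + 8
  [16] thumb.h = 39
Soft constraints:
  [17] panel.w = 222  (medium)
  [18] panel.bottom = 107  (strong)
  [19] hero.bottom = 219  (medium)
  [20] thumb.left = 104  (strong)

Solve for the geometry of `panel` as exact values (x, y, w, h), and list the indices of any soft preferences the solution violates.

1. panel.x = 86  [panel.left = hero.right + 8]
2. panel.y = 28  [hero.top = panel.top]
3. panel.w = 175  [menu.right = panel.right + 8]
4. panel.h = 79  [thumb.top = panel.bottom + 8]

panel = (x=86, y=28, w=175, h=79)
violated soft preferences: 17, 20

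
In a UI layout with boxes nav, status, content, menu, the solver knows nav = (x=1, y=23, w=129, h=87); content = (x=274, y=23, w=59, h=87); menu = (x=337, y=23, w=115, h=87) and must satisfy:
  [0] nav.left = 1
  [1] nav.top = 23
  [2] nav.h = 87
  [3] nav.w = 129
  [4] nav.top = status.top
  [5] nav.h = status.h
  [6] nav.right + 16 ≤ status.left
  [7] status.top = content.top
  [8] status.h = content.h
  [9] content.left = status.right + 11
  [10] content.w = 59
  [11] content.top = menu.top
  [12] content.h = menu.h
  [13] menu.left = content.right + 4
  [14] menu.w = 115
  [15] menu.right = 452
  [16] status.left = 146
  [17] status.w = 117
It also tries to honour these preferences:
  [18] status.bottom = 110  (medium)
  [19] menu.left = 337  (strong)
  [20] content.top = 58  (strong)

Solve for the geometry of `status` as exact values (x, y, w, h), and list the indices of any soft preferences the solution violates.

status = (x=146, y=23, w=117, h=87)
violated soft preferences: 20

1. status.y = 23  [nav.top = status.top]
2. status.h = 87  [nav.h = status.h]
3. status.x = 146  [status.left = 146]
4. status.w = 117  [status.w = 117]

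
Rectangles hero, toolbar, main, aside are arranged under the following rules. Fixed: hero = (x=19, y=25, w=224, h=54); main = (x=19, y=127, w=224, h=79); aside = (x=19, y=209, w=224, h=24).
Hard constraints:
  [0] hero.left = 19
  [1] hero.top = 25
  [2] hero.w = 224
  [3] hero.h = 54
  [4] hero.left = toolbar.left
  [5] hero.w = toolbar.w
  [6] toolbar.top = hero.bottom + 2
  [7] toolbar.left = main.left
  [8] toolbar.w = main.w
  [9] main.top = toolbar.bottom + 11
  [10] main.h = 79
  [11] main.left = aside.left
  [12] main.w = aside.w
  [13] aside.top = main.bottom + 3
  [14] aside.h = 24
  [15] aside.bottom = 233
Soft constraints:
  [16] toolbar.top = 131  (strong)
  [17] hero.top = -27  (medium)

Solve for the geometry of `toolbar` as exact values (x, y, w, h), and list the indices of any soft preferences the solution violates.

1. toolbar.x = 19  [hero.left = toolbar.left]
2. toolbar.w = 224  [hero.w = toolbar.w]
3. toolbar.y = 81  [toolbar.top = hero.bottom + 2]
4. toolbar.h = 35  [main.top = toolbar.bottom + 11]

toolbar = (x=19, y=81, w=224, h=35)
violated soft preferences: 16, 17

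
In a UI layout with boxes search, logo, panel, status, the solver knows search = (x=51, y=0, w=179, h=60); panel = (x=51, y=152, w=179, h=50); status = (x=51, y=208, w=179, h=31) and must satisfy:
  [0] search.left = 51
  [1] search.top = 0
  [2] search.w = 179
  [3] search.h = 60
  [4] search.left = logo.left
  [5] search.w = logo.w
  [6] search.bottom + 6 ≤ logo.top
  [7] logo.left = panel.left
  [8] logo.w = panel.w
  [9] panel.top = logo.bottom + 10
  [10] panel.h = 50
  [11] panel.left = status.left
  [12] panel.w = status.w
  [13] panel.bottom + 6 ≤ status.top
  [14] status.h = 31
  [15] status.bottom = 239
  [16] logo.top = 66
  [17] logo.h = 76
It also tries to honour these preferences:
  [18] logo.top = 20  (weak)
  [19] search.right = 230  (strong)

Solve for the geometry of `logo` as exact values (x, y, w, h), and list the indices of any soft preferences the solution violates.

logo = (x=51, y=66, w=179, h=76)
violated soft preferences: 18

1. logo.x = 51  [search.left = logo.left]
2. logo.w = 179  [search.w = logo.w]
3. logo.y = 66  [logo.top = 66]
4. logo.h = 76  [logo.h = 76]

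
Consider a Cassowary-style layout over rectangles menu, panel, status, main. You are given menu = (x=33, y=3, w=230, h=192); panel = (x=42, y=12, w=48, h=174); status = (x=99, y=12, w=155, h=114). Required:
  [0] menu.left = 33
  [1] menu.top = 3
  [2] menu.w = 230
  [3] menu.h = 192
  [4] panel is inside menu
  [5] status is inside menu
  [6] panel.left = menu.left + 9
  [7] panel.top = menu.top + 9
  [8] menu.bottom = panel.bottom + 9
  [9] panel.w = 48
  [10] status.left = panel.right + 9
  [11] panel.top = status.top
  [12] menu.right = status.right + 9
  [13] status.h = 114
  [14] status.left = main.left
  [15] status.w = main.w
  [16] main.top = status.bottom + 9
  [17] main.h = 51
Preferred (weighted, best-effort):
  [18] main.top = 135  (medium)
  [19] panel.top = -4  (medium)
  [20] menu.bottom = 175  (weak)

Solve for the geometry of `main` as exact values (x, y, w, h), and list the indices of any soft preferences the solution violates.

1. main.x = 99  [status.left = main.left]
2. main.w = 155  [status.w = main.w]
3. main.y = 135  [main.top = status.bottom + 9]
4. main.h = 51  [main.h = 51]

main = (x=99, y=135, w=155, h=51)
violated soft preferences: 19, 20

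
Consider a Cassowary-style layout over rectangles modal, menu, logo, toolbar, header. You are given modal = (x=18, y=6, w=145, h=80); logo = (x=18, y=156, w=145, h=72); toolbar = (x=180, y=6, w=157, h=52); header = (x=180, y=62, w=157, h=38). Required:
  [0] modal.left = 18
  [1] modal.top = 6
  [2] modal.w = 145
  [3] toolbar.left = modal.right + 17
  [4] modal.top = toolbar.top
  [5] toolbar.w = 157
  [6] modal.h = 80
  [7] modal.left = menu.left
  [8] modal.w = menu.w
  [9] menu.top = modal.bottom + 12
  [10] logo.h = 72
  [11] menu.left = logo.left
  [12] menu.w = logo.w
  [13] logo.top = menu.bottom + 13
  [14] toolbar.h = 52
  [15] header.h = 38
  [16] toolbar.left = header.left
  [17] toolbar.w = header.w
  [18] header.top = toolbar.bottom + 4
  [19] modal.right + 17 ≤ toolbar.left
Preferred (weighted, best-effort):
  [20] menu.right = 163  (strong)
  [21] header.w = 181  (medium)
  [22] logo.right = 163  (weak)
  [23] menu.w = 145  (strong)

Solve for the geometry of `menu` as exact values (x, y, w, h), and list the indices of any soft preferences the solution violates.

1. menu.x = 18  [modal.left = menu.left]
2. menu.w = 145  [modal.w = menu.w]
3. menu.y = 98  [menu.top = modal.bottom + 12]
4. menu.h = 45  [logo.top = menu.bottom + 13]

menu = (x=18, y=98, w=145, h=45)
violated soft preferences: 21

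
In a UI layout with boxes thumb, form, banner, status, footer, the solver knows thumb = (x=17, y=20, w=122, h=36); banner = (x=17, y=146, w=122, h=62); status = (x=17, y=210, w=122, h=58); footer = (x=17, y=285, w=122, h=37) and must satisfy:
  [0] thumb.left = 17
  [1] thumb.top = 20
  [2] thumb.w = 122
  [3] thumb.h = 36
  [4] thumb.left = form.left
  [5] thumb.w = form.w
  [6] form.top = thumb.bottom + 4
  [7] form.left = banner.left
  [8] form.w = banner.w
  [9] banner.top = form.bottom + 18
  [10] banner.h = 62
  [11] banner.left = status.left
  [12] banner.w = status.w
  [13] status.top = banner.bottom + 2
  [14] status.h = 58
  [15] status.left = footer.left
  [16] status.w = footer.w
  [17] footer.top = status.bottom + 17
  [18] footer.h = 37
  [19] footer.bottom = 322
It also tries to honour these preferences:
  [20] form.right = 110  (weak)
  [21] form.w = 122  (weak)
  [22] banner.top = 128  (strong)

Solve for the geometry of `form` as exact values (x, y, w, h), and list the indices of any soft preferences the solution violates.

form = (x=17, y=60, w=122, h=68)
violated soft preferences: 20, 22

1. form.x = 17  [thumb.left = form.left]
2. form.w = 122  [thumb.w = form.w]
3. form.y = 60  [form.top = thumb.bottom + 4]
4. form.h = 68  [banner.top = form.bottom + 18]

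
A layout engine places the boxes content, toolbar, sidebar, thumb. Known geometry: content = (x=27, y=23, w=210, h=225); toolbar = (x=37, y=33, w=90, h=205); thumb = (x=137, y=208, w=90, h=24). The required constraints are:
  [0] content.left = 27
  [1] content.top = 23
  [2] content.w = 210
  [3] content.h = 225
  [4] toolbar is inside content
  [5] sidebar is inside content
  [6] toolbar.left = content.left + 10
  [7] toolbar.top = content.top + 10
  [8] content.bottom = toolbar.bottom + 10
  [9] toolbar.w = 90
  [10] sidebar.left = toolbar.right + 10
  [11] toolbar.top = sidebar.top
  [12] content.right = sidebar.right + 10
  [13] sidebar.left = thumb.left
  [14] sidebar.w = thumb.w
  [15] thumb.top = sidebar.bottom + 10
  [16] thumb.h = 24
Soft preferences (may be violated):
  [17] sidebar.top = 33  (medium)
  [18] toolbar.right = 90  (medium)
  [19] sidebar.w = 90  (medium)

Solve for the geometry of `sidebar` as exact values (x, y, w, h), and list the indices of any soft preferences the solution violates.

sidebar = (x=137, y=33, w=90, h=165)
violated soft preferences: 18

1. sidebar.x = 137  [sidebar.left = toolbar.right + 10]
2. sidebar.y = 33  [toolbar.top = sidebar.top]
3. sidebar.w = 90  [content.right = sidebar.right + 10]
4. sidebar.h = 165  [thumb.top = sidebar.bottom + 10]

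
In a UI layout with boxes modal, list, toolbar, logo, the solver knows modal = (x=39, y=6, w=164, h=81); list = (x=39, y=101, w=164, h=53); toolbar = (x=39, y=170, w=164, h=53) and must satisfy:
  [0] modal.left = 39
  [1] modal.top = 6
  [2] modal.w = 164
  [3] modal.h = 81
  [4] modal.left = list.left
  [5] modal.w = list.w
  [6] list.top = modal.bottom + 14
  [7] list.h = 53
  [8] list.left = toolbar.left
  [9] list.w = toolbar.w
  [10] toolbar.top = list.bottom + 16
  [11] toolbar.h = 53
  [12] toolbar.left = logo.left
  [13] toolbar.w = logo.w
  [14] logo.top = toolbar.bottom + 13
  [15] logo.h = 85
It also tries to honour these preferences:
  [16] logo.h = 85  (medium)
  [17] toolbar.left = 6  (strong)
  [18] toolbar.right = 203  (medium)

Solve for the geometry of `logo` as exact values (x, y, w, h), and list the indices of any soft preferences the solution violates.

logo = (x=39, y=236, w=164, h=85)
violated soft preferences: 17

1. logo.x = 39  [toolbar.left = logo.left]
2. logo.w = 164  [toolbar.w = logo.w]
3. logo.y = 236  [logo.top = toolbar.bottom + 13]
4. logo.h = 85  [logo.h = 85]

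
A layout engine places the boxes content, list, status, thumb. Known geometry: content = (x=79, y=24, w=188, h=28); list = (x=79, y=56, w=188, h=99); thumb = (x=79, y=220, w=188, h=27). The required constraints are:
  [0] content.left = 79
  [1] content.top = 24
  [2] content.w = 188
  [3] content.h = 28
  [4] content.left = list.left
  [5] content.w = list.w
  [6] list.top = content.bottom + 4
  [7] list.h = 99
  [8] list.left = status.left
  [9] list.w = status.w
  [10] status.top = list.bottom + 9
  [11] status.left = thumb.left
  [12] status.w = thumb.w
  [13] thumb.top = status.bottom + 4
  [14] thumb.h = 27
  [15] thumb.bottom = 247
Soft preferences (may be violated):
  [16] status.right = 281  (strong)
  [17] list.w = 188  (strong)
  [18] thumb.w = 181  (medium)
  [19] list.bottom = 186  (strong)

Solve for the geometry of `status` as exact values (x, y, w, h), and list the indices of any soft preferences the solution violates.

status = (x=79, y=164, w=188, h=52)
violated soft preferences: 16, 18, 19

1. status.x = 79  [list.left = status.left]
2. status.w = 188  [list.w = status.w]
3. status.y = 164  [status.top = list.bottom + 9]
4. status.h = 52  [thumb.top = status.bottom + 4]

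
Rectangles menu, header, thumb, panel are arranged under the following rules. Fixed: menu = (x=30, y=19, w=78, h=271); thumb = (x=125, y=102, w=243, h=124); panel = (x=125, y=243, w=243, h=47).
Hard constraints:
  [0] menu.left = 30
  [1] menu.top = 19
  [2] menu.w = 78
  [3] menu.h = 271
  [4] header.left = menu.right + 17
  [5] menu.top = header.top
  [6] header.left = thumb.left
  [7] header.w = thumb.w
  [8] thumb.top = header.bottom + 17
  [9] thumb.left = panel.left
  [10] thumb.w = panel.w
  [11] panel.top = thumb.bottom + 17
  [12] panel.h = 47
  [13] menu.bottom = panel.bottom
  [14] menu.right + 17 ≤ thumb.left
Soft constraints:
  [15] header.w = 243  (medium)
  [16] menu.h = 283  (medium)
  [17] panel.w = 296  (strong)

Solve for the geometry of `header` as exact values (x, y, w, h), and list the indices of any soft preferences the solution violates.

header = (x=125, y=19, w=243, h=66)
violated soft preferences: 16, 17

1. header.x = 125  [header.left = menu.right + 17]
2. header.y = 19  [menu.top = header.top]
3. header.w = 243  [header.w = thumb.w]
4. header.h = 66  [thumb.top = header.bottom + 17]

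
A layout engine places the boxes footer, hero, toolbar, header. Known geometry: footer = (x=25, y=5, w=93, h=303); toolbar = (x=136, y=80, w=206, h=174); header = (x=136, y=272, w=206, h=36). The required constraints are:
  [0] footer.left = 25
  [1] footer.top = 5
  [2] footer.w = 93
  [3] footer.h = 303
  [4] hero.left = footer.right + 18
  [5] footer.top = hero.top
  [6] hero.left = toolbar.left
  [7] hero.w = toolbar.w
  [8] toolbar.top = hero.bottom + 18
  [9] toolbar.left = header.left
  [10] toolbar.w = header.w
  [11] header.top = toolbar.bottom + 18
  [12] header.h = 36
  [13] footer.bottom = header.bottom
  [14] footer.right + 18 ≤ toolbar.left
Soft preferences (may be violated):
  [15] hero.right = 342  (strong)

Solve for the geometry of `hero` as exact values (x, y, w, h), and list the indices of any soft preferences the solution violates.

1. hero.x = 136  [hero.left = footer.right + 18]
2. hero.y = 5  [footer.top = hero.top]
3. hero.w = 206  [hero.w = toolbar.w]
4. hero.h = 57  [toolbar.top = hero.bottom + 18]

hero = (x=136, y=5, w=206, h=57)
violated soft preferences: none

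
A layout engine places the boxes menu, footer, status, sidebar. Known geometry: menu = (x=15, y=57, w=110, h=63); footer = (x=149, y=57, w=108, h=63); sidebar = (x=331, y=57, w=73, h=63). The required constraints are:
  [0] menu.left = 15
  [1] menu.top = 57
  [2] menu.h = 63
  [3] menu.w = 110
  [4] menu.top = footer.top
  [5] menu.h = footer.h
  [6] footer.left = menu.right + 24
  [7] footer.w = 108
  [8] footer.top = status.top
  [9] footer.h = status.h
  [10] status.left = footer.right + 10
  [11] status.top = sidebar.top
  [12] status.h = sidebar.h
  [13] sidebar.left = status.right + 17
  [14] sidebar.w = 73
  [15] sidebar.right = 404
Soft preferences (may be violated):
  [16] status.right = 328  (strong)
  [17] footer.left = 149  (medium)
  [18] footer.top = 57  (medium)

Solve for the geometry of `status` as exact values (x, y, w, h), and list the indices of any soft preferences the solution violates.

status = (x=267, y=57, w=47, h=63)
violated soft preferences: 16

1. status.y = 57  [footer.top = status.top]
2. status.h = 63  [footer.h = status.h]
3. status.x = 267  [status.left = footer.right + 10]
4. status.w = 47  [sidebar.left = status.right + 17]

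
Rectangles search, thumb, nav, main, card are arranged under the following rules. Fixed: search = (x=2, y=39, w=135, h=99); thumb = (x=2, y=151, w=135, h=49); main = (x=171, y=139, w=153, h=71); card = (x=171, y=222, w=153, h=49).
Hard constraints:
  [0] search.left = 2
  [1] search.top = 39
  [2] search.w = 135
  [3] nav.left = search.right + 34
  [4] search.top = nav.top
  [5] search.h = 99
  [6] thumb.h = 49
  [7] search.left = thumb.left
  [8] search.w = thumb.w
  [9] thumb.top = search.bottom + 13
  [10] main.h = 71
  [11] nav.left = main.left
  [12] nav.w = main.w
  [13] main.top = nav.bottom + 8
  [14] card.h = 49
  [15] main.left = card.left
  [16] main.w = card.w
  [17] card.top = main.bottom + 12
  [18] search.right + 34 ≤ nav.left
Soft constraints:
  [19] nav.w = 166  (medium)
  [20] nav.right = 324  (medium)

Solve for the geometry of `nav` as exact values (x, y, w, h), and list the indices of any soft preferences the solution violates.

nav = (x=171, y=39, w=153, h=92)
violated soft preferences: 19

1. nav.x = 171  [nav.left = search.right + 34]
2. nav.y = 39  [search.top = nav.top]
3. nav.w = 153  [nav.w = main.w]
4. nav.h = 92  [main.top = nav.bottom + 8]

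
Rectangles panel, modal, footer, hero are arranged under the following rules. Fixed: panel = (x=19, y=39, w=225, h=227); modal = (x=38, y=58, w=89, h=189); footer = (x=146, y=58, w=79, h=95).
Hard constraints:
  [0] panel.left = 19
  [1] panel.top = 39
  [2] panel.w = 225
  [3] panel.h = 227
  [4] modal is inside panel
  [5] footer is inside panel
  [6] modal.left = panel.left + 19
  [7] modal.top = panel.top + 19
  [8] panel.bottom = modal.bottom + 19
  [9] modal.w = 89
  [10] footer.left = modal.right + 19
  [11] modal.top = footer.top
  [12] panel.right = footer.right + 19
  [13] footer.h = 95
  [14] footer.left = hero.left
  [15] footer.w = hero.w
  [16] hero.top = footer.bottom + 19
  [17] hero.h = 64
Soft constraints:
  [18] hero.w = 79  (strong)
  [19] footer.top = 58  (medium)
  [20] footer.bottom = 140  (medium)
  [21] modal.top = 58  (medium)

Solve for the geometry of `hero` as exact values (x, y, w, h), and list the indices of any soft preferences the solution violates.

hero = (x=146, y=172, w=79, h=64)
violated soft preferences: 20

1. hero.x = 146  [footer.left = hero.left]
2. hero.w = 79  [footer.w = hero.w]
3. hero.y = 172  [hero.top = footer.bottom + 19]
4. hero.h = 64  [hero.h = 64]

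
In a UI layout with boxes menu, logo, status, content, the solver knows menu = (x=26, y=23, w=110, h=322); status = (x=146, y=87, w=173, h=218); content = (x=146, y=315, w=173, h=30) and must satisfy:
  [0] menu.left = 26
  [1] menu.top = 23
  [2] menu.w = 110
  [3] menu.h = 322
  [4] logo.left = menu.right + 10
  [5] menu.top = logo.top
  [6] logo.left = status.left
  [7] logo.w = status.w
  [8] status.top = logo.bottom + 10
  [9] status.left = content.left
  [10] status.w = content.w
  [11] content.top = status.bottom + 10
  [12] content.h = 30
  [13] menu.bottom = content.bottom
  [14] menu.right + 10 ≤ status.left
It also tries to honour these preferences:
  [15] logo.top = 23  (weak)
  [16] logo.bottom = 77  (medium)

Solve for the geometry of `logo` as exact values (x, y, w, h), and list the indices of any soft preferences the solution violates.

1. logo.x = 146  [logo.left = menu.right + 10]
2. logo.y = 23  [menu.top = logo.top]
3. logo.w = 173  [logo.w = status.w]
4. logo.h = 54  [status.top = logo.bottom + 10]

logo = (x=146, y=23, w=173, h=54)
violated soft preferences: none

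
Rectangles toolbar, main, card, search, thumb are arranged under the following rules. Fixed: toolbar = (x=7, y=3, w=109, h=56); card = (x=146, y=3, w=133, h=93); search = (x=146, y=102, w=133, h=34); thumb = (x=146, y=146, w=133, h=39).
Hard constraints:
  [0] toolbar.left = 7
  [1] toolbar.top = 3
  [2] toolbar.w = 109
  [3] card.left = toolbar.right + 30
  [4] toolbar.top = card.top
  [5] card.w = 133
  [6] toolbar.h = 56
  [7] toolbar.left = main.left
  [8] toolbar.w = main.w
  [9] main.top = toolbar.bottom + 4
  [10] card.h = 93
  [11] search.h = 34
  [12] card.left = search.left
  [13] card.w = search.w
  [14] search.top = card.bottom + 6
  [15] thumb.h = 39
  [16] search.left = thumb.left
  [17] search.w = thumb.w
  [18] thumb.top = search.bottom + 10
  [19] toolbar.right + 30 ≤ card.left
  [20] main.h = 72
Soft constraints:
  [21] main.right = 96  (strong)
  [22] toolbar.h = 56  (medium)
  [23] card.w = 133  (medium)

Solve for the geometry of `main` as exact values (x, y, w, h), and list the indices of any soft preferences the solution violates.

1. main.x = 7  [toolbar.left = main.left]
2. main.w = 109  [toolbar.w = main.w]
3. main.y = 63  [main.top = toolbar.bottom + 4]
4. main.h = 72  [main.h = 72]

main = (x=7, y=63, w=109, h=72)
violated soft preferences: 21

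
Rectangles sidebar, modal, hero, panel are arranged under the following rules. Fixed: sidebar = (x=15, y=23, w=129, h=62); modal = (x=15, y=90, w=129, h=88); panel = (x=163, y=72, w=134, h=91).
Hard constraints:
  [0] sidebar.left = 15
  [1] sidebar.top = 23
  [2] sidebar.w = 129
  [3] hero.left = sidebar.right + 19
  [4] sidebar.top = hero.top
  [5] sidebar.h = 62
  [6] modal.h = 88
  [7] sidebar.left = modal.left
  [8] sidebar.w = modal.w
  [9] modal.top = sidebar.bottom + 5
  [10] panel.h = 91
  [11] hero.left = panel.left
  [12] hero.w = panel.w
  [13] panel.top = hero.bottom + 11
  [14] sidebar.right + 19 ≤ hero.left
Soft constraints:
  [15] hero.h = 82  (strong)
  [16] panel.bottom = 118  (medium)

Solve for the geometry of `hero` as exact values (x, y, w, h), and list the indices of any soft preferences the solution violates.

1. hero.x = 163  [hero.left = sidebar.right + 19]
2. hero.y = 23  [sidebar.top = hero.top]
3. hero.w = 134  [hero.w = panel.w]
4. hero.h = 38  [panel.top = hero.bottom + 11]

hero = (x=163, y=23, w=134, h=38)
violated soft preferences: 15, 16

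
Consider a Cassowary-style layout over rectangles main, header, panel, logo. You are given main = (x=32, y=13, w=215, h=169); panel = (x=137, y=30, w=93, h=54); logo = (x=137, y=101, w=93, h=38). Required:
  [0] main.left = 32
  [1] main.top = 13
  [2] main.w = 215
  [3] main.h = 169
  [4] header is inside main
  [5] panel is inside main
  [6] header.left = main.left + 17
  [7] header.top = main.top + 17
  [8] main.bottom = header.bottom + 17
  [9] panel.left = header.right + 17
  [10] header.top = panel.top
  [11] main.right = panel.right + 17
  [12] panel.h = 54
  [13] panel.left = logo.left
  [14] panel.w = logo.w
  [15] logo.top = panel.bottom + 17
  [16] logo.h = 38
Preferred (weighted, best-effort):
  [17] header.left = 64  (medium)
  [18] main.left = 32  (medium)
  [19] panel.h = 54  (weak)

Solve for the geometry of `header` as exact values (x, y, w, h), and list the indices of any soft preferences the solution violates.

header = (x=49, y=30, w=71, h=135)
violated soft preferences: 17

1. header.x = 49  [header.left = main.left + 17]
2. header.y = 30  [header.top = main.top + 17]
3. header.h = 135  [main.bottom = header.bottom + 17]
4. header.w = 71  [panel.left = header.right + 17]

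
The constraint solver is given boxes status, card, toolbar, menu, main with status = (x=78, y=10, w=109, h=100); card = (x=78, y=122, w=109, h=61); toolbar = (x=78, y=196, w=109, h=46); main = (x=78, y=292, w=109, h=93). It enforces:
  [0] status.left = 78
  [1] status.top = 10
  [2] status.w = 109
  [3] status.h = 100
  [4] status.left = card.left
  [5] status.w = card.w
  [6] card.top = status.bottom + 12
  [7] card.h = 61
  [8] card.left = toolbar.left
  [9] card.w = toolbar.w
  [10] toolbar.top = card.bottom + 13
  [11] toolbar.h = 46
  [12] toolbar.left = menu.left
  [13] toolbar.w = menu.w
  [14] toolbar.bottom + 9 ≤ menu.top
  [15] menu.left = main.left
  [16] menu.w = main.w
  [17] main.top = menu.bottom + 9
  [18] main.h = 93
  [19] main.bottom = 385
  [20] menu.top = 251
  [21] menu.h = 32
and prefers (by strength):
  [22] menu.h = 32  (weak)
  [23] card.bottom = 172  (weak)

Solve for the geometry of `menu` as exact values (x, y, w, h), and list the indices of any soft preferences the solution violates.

1. menu.x = 78  [toolbar.left = menu.left]
2. menu.w = 109  [toolbar.w = menu.w]
3. menu.y = 251  [menu.top = 251]
4. menu.h = 32  [menu.h = 32]

menu = (x=78, y=251, w=109, h=32)
violated soft preferences: 23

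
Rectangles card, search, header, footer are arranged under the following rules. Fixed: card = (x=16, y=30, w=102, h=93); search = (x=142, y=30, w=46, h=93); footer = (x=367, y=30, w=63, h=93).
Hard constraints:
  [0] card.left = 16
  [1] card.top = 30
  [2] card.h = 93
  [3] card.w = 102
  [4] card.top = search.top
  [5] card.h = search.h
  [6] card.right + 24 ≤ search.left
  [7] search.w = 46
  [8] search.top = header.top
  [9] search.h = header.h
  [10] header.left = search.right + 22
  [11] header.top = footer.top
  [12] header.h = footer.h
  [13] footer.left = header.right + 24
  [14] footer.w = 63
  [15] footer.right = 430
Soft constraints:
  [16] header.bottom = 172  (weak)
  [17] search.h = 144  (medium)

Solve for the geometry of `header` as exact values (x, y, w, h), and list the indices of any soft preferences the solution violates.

1. header.y = 30  [search.top = header.top]
2. header.h = 93  [search.h = header.h]
3. header.x = 210  [header.left = search.right + 22]
4. header.w = 133  [footer.left = header.right + 24]

header = (x=210, y=30, w=133, h=93)
violated soft preferences: 16, 17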